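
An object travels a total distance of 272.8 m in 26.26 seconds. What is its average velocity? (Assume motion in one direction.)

v_avg = Δd / Δt = 272.8 / 26.26 = 10.39 m/s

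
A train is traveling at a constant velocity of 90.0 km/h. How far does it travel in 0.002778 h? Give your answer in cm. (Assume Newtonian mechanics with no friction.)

v = 90.0 km/h × 0.2777777777777778 = 25.0 m/s
t = 0.002778 h × 3600.0 = 10.0008 s
d = v × t = 25.0 × 10.0008 = 250.02 m
d = 250.02 m / 0.01 = 25000 cm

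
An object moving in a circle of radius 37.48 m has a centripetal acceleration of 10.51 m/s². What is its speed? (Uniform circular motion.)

v = √(a_c × r) = √(10.51 × 37.48) = 19.85 m/s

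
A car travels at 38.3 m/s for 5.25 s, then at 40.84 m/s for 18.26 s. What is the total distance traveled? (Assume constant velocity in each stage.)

d₁ = v₁t₁ = 38.3 × 5.25 = 201.075 m
d₂ = v₂t₂ = 40.84 × 18.26 = 745.7384 m
d_total = 201.075 + 745.7384 = 946.81 m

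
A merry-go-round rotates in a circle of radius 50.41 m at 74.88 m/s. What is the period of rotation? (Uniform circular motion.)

T = 2πr/v = 2π×50.41/74.88 = 4.23 s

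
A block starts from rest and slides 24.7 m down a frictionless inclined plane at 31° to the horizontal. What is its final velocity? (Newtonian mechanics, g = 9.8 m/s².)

a = g sin(θ) = 9.8 × sin(31°) = 5.0474 m/s²
v = √(2ad) = √(2 × 5.0474 × 24.7) = 15.79 m/s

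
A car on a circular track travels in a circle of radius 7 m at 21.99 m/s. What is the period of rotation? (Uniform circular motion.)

T = 2πr/v = 2π×7/21.99 = 2.0 s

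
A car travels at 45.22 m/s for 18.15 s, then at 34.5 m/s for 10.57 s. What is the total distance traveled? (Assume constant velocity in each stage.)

d₁ = v₁t₁ = 45.22 × 18.15 = 820.743 m
d₂ = v₂t₂ = 34.5 × 10.57 = 364.665 m
d_total = 820.743 + 364.665 = 1185.41 m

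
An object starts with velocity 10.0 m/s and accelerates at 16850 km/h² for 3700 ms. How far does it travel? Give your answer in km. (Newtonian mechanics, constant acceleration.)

a = 16850 km/h² × 7.716049382716049e-05 = 1.30015 m/s²
t = 3700 ms × 0.001 = 3.7 s
d = v₀ × t + ½ × a × t² = 10.0 × 3.7 + 0.5 × 1.30015 × 3.7² = 45.8995 m
d = 45.8995 m / 1000.0 = 0.0459 km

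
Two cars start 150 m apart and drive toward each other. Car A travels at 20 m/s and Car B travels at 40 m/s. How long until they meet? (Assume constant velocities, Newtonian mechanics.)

Combined speed: v_combined = 20 + 40 = 60 m/s
Time to meet: t = d/v_combined = 150/60 = 2.5 s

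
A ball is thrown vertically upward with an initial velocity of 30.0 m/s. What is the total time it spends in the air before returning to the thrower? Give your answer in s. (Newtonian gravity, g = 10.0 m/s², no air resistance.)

t_total = 2 × v₀ / g = 2 × 30.0 / 10.0 = 6.0 s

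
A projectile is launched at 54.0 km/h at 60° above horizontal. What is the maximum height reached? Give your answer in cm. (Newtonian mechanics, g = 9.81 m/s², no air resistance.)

v₀ = 54.0 km/h × 0.2777777777777778 = 15.0 m/s
H = v₀² × sin²(θ) / (2g) = 15.0² × sin(60°)² / (2 × 9.81) = 225.0 × 0.75 / 19.62 = 8.60092 m
H = 8.60092 m / 0.01 = 860.1 cm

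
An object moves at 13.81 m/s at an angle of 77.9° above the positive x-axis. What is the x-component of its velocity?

vₓ = v cos(θ) = 13.81 × cos(77.9°) = 2.89 m/s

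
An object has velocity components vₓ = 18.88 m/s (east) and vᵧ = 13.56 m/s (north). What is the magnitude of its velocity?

|v| = √(vₓ² + vᵧ²) = √(18.88² + 13.56²) = √(540.328) = 23.24 m/s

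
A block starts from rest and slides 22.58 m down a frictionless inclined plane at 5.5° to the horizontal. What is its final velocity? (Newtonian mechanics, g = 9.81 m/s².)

a = g sin(θ) = 9.81 × sin(5.5°) = 0.9402 m/s²
v = √(2ad) = √(2 × 0.9402 × 22.58) = 6.52 m/s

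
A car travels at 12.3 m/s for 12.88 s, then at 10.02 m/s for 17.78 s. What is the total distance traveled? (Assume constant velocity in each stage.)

d₁ = v₁t₁ = 12.3 × 12.88 = 158.424 m
d₂ = v₂t₂ = 10.02 × 17.78 = 178.1556 m
d_total = 158.424 + 178.1556 = 336.58 m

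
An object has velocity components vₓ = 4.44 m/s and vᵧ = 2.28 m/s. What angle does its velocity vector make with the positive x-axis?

θ = arctan(vᵧ/vₓ) = arctan(2.28/4.44) = 27.18°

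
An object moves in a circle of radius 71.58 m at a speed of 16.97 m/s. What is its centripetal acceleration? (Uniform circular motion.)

a_c = v²/r = 16.97²/71.58 = 287.9809/71.58 = 4.02 m/s²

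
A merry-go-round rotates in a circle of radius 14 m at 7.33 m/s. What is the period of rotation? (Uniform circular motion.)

T = 2πr/v = 2π×14/7.33 = 12.0 s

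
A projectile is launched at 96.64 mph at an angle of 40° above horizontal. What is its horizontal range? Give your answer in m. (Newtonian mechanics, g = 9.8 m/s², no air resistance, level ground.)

v₀ = 96.64 mph × 0.44704 = 43.2019 m/s
R = v₀² × sin(2θ) / g = 43.2019² × sin(2 × 40°) / 9.8 = 1866.4 × 0.984808 / 9.8 = 187.6 m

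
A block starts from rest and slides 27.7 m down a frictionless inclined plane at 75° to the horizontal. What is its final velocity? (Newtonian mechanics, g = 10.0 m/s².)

a = g sin(θ) = 10.0 × sin(75°) = 9.6593 m/s²
v = √(2ad) = √(2 × 9.6593 × 27.7) = 23.13 m/s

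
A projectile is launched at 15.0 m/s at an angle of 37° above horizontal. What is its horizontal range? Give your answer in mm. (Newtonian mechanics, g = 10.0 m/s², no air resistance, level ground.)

R = v₀² × sin(2θ) / g = 15.0² × sin(2 × 37°) / 10.0 = 225.0 × 0.961262 / 10.0 = 21.6284 m
R = 21.6284 m / 0.001 = 21630 mm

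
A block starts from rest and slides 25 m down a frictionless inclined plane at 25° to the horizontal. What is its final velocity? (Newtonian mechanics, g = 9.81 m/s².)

a = g sin(θ) = 9.81 × sin(25°) = 4.1459 m/s²
v = √(2ad) = √(2 × 4.1459 × 25) = 14.4 m/s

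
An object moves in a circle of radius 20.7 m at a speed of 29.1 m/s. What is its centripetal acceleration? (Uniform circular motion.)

a_c = v²/r = 29.1²/20.7 = 846.81/20.7 = 40.91 m/s²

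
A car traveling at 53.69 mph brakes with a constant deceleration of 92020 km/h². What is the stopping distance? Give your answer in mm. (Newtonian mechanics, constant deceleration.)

v₀ = 53.69 mph × 0.44704 = 24.0016 m/s
a = 92020 km/h² × 7.716049382716049e-05 = 7.10031 m/s²
d = v₀² / (2a) = 24.0016² / (2 × 7.10031) = 576.077 / 14.2006 = 40.5671 m
d = 40.5671 m / 0.001 = 40570 mm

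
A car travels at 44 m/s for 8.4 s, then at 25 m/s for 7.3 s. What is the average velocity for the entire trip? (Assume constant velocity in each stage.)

d₁ = v₁t₁ = 44 × 8.4 = 369.6 m
d₂ = v₂t₂ = 25 × 7.3 = 182.5 m
d_total = 552.1 m, t_total = 15.7 s
v_avg = d_total/t_total = 552.1/15.7 = 35.17 m/s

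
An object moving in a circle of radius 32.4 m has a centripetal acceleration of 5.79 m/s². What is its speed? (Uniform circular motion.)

v = √(a_c × r) = √(5.79 × 32.4) = 13.7 m/s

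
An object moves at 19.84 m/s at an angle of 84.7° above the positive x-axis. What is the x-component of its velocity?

vₓ = v cos(θ) = 19.84 × cos(84.7°) = 1.83 m/s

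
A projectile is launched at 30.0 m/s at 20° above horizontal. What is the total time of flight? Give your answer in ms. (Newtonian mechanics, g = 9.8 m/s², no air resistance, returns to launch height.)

T = 2 × v₀ × sin(θ) / g = 2 × 30.0 × sin(20°) / 9.8 = 2 × 30.0 × 0.34202 / 9.8 = 2.094 s
T = 2.094 s / 0.001 = 2094 ms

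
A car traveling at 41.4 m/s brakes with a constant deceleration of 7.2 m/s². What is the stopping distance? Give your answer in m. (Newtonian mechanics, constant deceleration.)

d = v₀² / (2a) = 41.4² / (2 × 7.2) = 1713.96 / 14.4 = 119.0 m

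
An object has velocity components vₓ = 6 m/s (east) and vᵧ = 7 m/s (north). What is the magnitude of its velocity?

|v| = √(vₓ² + vᵧ²) = √(6² + 7²) = √(85) = 9.22 m/s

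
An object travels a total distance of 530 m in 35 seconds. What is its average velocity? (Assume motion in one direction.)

v_avg = Δd / Δt = 530 / 35 = 15.14 m/s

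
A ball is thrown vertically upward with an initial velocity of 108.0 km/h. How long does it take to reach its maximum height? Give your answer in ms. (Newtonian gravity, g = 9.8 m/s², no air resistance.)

v₀ = 108.0 km/h × 0.2777777777777778 = 30.0 m/s
t_up = v₀ / g = 30.0 / 9.8 = 3.06122 s
t_up = 3.06122 s / 0.001 = 3061 ms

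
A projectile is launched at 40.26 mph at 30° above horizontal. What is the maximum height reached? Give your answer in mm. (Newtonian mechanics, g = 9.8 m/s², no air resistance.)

v₀ = 40.26 mph × 0.44704 = 17.9978 m/s
H = v₀² × sin²(θ) / (2g) = 17.9978² × sin(30°)² / (2 × 9.8) = 323.921 × 0.25 / 19.6 = 4.13165 m
H = 4.13165 m / 0.001 = 4132 mm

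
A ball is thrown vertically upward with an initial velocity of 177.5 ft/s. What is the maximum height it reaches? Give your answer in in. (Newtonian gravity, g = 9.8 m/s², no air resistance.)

v₀ = 177.5 ft/s × 0.3048 = 54.102 m/s
h_max = v₀² / (2g) = 54.102² / (2 × 9.8) = 2927.03 / 19.6 = 149.338 m
h_max = 149.338 m / 0.0254 = 5879 in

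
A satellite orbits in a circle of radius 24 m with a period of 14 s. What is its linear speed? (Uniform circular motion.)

v = 2πr/T = 2π×24/14 = 10.77 m/s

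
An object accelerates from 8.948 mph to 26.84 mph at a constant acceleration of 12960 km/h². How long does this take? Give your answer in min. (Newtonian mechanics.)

v₀ = 8.948 mph × 0.44704 = 4.00011 m/s
v = 26.84 mph × 0.44704 = 11.9986 m/s
a = 12960 km/h² × 7.716049382716049e-05 = 1.0 m/s²
t = (v - v₀) / a = (11.9986 - 4.00011) / 1.0 = 7.99849 s
t = 7.99849 s / 60.0 = 0.1333 min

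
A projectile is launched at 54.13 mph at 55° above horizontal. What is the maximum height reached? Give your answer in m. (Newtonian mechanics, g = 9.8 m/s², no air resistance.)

v₀ = 54.13 mph × 0.44704 = 24.1983 m/s
H = v₀² × sin²(θ) / (2g) = 24.1983² × sin(55°)² / (2 × 9.8) = 585.558 × 0.67101 / 19.6 = 20.05 m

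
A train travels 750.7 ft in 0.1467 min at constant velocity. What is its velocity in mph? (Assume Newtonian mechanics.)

d = 750.7 ft × 0.3048 = 228.813 m
t = 0.1467 min × 60.0 = 8.802 s
v = d / t = 228.813 / 8.802 = 25.9956 m/s
v = 25.9956 m/s / 0.44704 = 58.15 mph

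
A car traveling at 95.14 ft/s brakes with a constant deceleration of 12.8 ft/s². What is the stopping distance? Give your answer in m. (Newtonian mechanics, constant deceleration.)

v₀ = 95.14 ft/s × 0.3048 = 28.9987 m/s
a = 12.8 ft/s² × 0.3048 = 3.90144 m/s²
d = v₀² / (2a) = 28.9987² / (2 × 3.90144) = 840.925 / 7.80288 = 107.8 m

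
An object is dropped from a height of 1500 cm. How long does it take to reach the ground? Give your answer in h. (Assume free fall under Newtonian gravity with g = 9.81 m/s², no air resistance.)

h = 1500 cm × 0.01 = 15.0 m
t = √(2h/g) = √(2 × 15.0 / 9.81) = 1.74874 s
t = 1.74874 s / 3600.0 = 0.0004858 h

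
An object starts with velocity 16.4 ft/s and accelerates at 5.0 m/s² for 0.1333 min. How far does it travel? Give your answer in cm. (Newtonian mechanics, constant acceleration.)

v₀ = 16.4 ft/s × 0.3048 = 4.99872 m/s
t = 0.1333 min × 60.0 = 7.998 s
d = v₀ × t + ½ × a × t² = 4.99872 × 7.998 + 0.5 × 5.0 × 7.998² = 199.9 m
d = 199.9 m / 0.01 = 19990 cm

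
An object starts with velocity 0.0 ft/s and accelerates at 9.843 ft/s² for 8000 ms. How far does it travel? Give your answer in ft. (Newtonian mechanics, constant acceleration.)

v₀ = 0.0 ft/s × 0.3048 = 0.0 m/s
a = 9.843 ft/s² × 0.3048 = 3.00015 m/s²
t = 8000 ms × 0.001 = 8.0 s
d = v₀ × t + ½ × a × t² = 0.0 × 8.0 + 0.5 × 3.00015 × 8.0² = 96.0048 m
d = 96.0048 m / 0.3048 = 315.0 ft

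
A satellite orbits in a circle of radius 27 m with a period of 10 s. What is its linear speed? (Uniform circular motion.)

v = 2πr/T = 2π×27/10 = 16.96 m/s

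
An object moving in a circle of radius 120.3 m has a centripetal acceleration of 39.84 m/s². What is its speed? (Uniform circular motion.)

v = √(a_c × r) = √(39.84 × 120.3) = 69.23 m/s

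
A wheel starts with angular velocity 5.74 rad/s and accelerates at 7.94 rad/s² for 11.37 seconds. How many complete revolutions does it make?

θ = ω₀t + ½αt² = 5.74×11.37 + ½×7.94×11.37² = 578.493093 rad
Total revolutions = θ/(2π) = 578.493093/(2π) = 92.07
Complete revolutions = ⌊92.07⌋ = 92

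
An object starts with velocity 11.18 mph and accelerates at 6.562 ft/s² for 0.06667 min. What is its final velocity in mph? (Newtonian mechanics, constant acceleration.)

v₀ = 11.18 mph × 0.44704 = 4.99791 m/s
a = 6.562 ft/s² × 0.3048 = 2.0001 m/s²
t = 0.06667 min × 60.0 = 4.0002 s
v = v₀ + a × t = 4.99791 + 2.0001 × 4.0002 = 12.9987 m/s
v = 12.9987 m/s / 0.44704 = 29.08 mph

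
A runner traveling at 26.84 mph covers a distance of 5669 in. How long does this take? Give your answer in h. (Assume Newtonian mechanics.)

d = 5669 in × 0.0254 = 143.993 m
v = 26.84 mph × 0.44704 = 11.9986 m/s
t = d / v = 143.993 / 11.9986 = 12.0008 s
t = 12.0008 s / 3600.0 = 0.003334 h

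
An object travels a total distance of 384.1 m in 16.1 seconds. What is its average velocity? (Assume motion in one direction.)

v_avg = Δd / Δt = 384.1 / 16.1 = 23.86 m/s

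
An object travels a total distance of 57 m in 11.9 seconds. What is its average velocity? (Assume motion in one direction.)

v_avg = Δd / Δt = 57 / 11.9 = 4.79 m/s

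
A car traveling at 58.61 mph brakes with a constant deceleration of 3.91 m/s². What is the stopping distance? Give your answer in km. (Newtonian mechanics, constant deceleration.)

v₀ = 58.61 mph × 0.44704 = 26.201 m/s
d = v₀² / (2a) = 26.201² / (2 × 3.91) = 686.492 / 7.82 = 87.7867 m
d = 87.7867 m / 1000.0 = 0.08779 km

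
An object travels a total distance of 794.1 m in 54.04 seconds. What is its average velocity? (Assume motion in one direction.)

v_avg = Δd / Δt = 794.1 / 54.04 = 14.69 m/s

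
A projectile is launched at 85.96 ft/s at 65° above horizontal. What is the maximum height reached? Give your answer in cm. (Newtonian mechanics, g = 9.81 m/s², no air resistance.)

v₀ = 85.96 ft/s × 0.3048 = 26.2006 m/s
H = v₀² × sin²(θ) / (2g) = 26.2006² × sin(65°)² / (2 × 9.81) = 686.471 × 0.821394 / 19.62 = 28.7392 m
H = 28.7392 m / 0.01 = 2874 cm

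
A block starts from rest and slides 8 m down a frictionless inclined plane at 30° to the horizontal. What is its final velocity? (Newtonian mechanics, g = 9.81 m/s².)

a = g sin(θ) = 9.81 × sin(30°) = 4.905 m/s²
v = √(2ad) = √(2 × 4.905 × 8) = 8.86 m/s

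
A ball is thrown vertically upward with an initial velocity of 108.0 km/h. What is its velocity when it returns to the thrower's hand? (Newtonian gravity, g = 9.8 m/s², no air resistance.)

By conservation of energy (no air resistance), the ball returns to the throw height with the same speed as launch, but directed downward.
|v_ground| = v₀ = 108.0 km/h
v_ground = 108.0 km/h (downward)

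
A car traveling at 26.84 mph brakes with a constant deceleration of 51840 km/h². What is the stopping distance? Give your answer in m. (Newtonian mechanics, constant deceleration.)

v₀ = 26.84 mph × 0.44704 = 11.9986 m/s
a = 51840 km/h² × 7.716049382716049e-05 = 4.0 m/s²
d = v₀² / (2a) = 11.9986² / (2 × 4.0) = 143.966 / 8.0 = 18.0 m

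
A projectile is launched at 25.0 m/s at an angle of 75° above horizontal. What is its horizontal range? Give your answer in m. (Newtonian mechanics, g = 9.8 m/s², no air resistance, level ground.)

R = v₀² × sin(2θ) / g = 25.0² × sin(2 × 75°) / 9.8 = 625.0 × 0.5 / 9.8 = 31.89 m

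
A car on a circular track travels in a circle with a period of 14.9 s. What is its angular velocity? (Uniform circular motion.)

ω = 2π/T = 2π/14.9 = 0.4217 rad/s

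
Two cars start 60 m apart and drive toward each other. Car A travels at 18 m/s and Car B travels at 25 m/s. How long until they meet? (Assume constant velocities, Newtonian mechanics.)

Combined speed: v_combined = 18 + 25 = 43 m/s
Time to meet: t = d/v_combined = 60/43 = 1.4 s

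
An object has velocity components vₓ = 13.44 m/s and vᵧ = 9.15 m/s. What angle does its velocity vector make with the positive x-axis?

θ = arctan(vᵧ/vₓ) = arctan(9.15/13.44) = 34.25°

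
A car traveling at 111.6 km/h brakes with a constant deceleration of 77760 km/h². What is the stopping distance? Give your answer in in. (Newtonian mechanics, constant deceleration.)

v₀ = 111.6 km/h × 0.2777777777777778 = 31.0 m/s
a = 77760 km/h² × 7.716049382716049e-05 = 6.0 m/s²
d = v₀² / (2a) = 31.0² / (2 × 6.0) = 961.0 / 12.0 = 80.0833 m
d = 80.0833 m / 0.0254 = 3153 in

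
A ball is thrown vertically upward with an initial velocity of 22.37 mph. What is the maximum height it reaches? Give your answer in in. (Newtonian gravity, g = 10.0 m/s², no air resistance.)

v₀ = 22.37 mph × 0.44704 = 10.0003 m/s
h_max = v₀² / (2g) = 10.0003² / (2 × 10.0) = 100.006 / 20.0 = 5.0003 m
h_max = 5.0003 m / 0.0254 = 196.9 in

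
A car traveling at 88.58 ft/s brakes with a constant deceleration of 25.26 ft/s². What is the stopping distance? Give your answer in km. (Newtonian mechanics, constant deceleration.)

v₀ = 88.58 ft/s × 0.3048 = 26.9992 m/s
a = 25.26 ft/s² × 0.3048 = 7.69925 m/s²
d = v₀² / (2a) = 26.9992² / (2 × 7.69925) = 728.957 / 15.3985 = 47.3395 m
d = 47.3395 m / 1000.0 = 0.04734 km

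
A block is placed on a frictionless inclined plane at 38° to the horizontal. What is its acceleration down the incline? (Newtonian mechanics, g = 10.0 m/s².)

a = g sin(θ) = 10.0 × sin(38°) = 10.0 × 0.6157 = 6.16 m/s²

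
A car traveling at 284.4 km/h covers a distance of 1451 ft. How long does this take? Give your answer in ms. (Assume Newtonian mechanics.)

d = 1451 ft × 0.3048 = 442.265 m
v = 284.4 km/h × 0.2777777777777778 = 79.0 m/s
t = d / v = 442.265 / 79.0 = 5.59829 s
t = 5.59829 s / 0.001 = 5598 ms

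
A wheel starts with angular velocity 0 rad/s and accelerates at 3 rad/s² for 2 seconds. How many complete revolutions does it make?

θ = ω₀t + ½αt² = 0×2 + ½×3×2² = 6.0 rad
Total revolutions = θ/(2π) = 6.0/(2π) = 0.95
Complete revolutions = ⌊0.95⌋ = 0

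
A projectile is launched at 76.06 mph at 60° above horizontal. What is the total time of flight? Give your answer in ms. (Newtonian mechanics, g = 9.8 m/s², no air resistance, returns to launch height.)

v₀ = 76.06 mph × 0.44704 = 34.0019 m/s
T = 2 × v₀ × sin(θ) / g = 2 × 34.0019 × sin(60°) / 9.8 = 2 × 34.0019 × 0.866025 / 9.8 = 6.00949 s
T = 6.00949 s / 0.001 = 6009 ms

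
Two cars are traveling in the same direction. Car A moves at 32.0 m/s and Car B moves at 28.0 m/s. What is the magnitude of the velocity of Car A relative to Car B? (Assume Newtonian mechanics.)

v_rel = |v_A - v_B| = |32.0 - 28.0| = 4.0 m/s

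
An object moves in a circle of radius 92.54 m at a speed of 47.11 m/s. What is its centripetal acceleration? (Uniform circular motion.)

a_c = v²/r = 47.11²/92.54 = 2219.3521/92.54 = 23.98 m/s²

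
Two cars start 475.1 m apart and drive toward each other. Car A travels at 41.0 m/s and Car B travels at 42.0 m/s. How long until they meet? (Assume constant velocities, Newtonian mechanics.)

Combined speed: v_combined = 41.0 + 42.0 = 83.0 m/s
Time to meet: t = d/v_combined = 475.1/83.0 = 5.72 s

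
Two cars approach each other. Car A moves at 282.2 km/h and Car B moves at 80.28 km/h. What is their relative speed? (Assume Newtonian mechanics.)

v_rel = v_A + v_B = 282.2 + 80.28 = 362.48 km/h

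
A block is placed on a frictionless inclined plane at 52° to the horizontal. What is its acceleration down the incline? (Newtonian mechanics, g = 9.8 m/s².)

a = g sin(θ) = 9.8 × sin(52°) = 9.8 × 0.788 = 7.72 m/s²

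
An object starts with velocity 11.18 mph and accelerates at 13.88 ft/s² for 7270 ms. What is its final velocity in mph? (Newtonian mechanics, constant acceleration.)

v₀ = 11.18 mph × 0.44704 = 4.99791 m/s
a = 13.88 ft/s² × 0.3048 = 4.23062 m/s²
t = 7270 ms × 0.001 = 7.27 s
v = v₀ + a × t = 4.99791 + 4.23062 × 7.27 = 35.7545 m/s
v = 35.7545 m/s / 0.44704 = 79.98 mph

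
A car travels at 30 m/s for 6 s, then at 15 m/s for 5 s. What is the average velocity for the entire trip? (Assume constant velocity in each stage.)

d₁ = v₁t₁ = 30 × 6 = 180 m
d₂ = v₂t₂ = 15 × 5 = 75 m
d_total = 255 m, t_total = 11 s
v_avg = d_total/t_total = 255/11 = 23.18 m/s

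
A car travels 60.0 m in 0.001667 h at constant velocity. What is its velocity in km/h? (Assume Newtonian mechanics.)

t = 0.001667 h × 3600.0 = 6.0012 s
v = d / t = 60.0 / 6.0012 = 9.998 m/s
v = 9.998 m/s / 0.2777777777777778 = 35.99 km/h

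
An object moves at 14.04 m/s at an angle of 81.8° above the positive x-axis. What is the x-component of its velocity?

vₓ = v cos(θ) = 14.04 × cos(81.8°) = 2.0 m/s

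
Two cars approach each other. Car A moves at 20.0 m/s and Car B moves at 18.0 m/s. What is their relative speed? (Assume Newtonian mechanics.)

v_rel = v_A + v_B = 20.0 + 18.0 = 38.0 m/s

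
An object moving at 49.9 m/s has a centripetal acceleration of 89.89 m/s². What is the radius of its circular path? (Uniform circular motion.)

r = v²/a_c = 49.9²/89.89 = 27.7 m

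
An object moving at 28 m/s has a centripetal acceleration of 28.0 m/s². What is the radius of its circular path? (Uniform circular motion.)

r = v²/a_c = 28²/28.0 = 28.0 m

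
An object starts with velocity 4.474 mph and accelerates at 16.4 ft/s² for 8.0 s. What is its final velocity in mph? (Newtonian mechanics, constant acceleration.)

v₀ = 4.474 mph × 0.44704 = 2.00006 m/s
a = 16.4 ft/s² × 0.3048 = 4.99872 m/s²
v = v₀ + a × t = 2.00006 + 4.99872 × 8.0 = 41.9898 m/s
v = 41.9898 m/s / 0.44704 = 93.93 mph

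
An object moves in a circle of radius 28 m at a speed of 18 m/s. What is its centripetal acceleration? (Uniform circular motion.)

a_c = v²/r = 18²/28 = 324/28 = 11.57 m/s²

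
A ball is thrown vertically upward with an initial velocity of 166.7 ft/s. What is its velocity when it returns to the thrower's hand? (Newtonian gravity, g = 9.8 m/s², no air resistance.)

By conservation of energy (no air resistance), the ball returns to the throw height with the same speed as launch, but directed downward.
|v_ground| = v₀ = 166.7 ft/s
v_ground = 166.7 ft/s (downward)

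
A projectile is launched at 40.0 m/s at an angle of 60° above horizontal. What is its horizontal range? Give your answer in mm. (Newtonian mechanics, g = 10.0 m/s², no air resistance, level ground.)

R = v₀² × sin(2θ) / g = 40.0² × sin(2 × 60°) / 10.0 = 1600.0 × 0.866025 / 10.0 = 138.564 m
R = 138.564 m / 0.001 = 138600 mm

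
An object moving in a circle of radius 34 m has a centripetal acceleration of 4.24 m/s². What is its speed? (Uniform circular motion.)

v = √(a_c × r) = √(4.24 × 34) = 12.01 m/s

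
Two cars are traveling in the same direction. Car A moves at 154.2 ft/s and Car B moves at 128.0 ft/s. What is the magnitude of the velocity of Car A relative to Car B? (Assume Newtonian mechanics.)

v_rel = |v_A - v_B| = |154.2 - 128.0| = 26.2 ft/s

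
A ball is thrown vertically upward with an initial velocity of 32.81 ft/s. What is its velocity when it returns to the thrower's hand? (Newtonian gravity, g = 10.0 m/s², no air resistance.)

By conservation of energy (no air resistance), the ball returns to the throw height with the same speed as launch, but directed downward.
|v_ground| = v₀ = 32.81 ft/s
v_ground = 32.81 ft/s (downward)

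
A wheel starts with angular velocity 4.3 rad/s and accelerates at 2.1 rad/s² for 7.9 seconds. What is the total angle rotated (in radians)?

θ = ω₀t + ½αt² = 4.3×7.9 + ½×2.1×7.9² = 99.5 rad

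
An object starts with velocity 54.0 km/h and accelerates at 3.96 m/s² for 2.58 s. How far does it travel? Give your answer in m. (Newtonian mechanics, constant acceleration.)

v₀ = 54.0 km/h × 0.2777777777777778 = 15.0 m/s
d = v₀ × t + ½ × a × t² = 15.0 × 2.58 + 0.5 × 3.96 × 2.58² = 51.88 m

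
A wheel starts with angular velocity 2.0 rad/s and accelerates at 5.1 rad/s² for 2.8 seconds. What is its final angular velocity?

ω = ω₀ + αt = 2.0 + 5.1 × 2.8 = 16.28 rad/s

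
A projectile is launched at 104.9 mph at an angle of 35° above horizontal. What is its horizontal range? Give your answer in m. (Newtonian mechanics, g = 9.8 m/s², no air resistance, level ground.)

v₀ = 104.9 mph × 0.44704 = 46.8945 m/s
R = v₀² × sin(2θ) / g = 46.8945² × sin(2 × 35°) / 9.8 = 2199.09 × 0.939693 / 9.8 = 210.9 m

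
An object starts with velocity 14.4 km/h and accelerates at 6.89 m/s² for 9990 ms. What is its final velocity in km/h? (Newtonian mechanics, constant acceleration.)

v₀ = 14.4 km/h × 0.2777777777777778 = 4.0 m/s
t = 9990 ms × 0.001 = 9.99 s
v = v₀ + a × t = 4.0 + 6.89 × 9.99 = 72.8311 m/s
v = 72.8311 m/s / 0.2777777777777778 = 262.2 km/h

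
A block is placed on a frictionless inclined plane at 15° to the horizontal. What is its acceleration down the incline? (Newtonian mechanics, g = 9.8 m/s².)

a = g sin(θ) = 9.8 × sin(15°) = 9.8 × 0.2588 = 2.54 m/s²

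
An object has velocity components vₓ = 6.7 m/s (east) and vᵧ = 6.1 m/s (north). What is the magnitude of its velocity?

|v| = √(vₓ² + vᵧ²) = √(6.7² + 6.1²) = √(82.1) = 9.06 m/s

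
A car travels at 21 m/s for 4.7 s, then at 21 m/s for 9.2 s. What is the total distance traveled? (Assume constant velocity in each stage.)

d₁ = v₁t₁ = 21 × 4.7 = 98.7 m
d₂ = v₂t₂ = 21 × 9.2 = 193.2 m
d_total = 98.7 + 193.2 = 291.9 m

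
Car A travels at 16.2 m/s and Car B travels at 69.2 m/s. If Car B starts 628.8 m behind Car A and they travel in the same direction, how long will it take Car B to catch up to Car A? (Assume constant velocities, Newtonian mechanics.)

Relative speed: v_rel = 69.2 - 16.2 = 53.0 m/s
Time to catch: t = d₀/v_rel = 628.8/53.0 = 11.86 s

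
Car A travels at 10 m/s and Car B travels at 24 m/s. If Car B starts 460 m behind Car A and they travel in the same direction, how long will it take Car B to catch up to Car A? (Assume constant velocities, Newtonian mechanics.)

Relative speed: v_rel = 24 - 10 = 14 m/s
Time to catch: t = d₀/v_rel = 460/14 = 32.86 s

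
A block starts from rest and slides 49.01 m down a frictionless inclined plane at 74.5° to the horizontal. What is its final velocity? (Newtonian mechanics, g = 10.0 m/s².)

a = g sin(θ) = 10.0 × sin(74.5°) = 9.6363 m/s²
v = √(2ad) = √(2 × 9.6363 × 49.01) = 30.73 m/s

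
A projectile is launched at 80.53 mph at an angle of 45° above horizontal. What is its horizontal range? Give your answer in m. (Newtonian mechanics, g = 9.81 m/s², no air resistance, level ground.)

v₀ = 80.53 mph × 0.44704 = 36.0001 m/s
R = v₀² × sin(2θ) / g = 36.0001² × sin(2 × 45°) / 9.81 = 1296.01 × 1.0 / 9.81 = 132.1 m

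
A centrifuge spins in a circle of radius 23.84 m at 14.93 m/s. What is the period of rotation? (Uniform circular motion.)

T = 2πr/v = 2π×23.84/14.93 = 10.03 s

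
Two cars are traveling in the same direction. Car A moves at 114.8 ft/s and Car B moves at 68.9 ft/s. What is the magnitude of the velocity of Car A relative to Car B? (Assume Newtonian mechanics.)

v_rel = |v_A - v_B| = |114.8 - 68.9| = 45.9 ft/s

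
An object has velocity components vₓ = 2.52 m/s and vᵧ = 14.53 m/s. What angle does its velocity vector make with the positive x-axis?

θ = arctan(vᵧ/vₓ) = arctan(14.53/2.52) = 80.16°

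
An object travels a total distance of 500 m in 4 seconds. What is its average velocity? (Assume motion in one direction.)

v_avg = Δd / Δt = 500 / 4 = 125.0 m/s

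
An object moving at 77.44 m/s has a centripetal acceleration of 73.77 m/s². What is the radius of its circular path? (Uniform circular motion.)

r = v²/a_c = 77.44²/73.77 = 81.29 m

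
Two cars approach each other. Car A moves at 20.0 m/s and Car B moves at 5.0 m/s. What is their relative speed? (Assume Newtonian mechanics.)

v_rel = v_A + v_B = 20.0 + 5.0 = 25.0 m/s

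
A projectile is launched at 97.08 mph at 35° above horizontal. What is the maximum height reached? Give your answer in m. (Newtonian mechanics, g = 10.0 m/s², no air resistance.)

v₀ = 97.08 mph × 0.44704 = 43.3986 m/s
H = v₀² × sin²(θ) / (2g) = 43.3986² × sin(35°)² / (2 × 10.0) = 1883.44 × 0.32899 / 20.0 = 30.98 m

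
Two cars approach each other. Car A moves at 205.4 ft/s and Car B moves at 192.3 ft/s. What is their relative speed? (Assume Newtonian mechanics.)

v_rel = v_A + v_B = 205.4 + 192.3 = 397.7 ft/s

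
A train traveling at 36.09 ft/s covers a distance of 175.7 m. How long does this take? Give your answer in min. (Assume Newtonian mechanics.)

v = 36.09 ft/s × 0.3048 = 11.0002 m/s
t = d / v = 175.7 / 11.0002 = 15.9724 s
t = 15.9724 s / 60.0 = 0.2662 min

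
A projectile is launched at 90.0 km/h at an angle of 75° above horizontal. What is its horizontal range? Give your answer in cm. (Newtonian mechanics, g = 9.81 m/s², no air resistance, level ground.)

v₀ = 90.0 km/h × 0.2777777777777778 = 25.0 m/s
R = v₀² × sin(2θ) / g = 25.0² × sin(2 × 75°) / 9.81 = 625.0 × 0.5 / 9.81 = 31.8552 m
R = 31.8552 m / 0.01 = 3186 cm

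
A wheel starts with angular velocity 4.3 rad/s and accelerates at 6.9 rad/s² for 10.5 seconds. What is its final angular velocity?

ω = ω₀ + αt = 4.3 + 6.9 × 10.5 = 76.75 rad/s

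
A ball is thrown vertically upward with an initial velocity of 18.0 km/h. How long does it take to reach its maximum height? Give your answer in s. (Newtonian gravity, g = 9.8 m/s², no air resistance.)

v₀ = 18.0 km/h × 0.2777777777777778 = 5.0 m/s
t_up = v₀ / g = 5.0 / 9.8 = 0.5102 s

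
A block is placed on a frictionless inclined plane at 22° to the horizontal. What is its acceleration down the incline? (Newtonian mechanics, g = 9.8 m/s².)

a = g sin(θ) = 9.8 × sin(22°) = 9.8 × 0.3746 = 3.67 m/s²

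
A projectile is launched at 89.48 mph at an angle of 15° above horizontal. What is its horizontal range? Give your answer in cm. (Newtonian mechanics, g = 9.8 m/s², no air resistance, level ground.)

v₀ = 89.48 mph × 0.44704 = 40.0011 m/s
R = v₀² × sin(2θ) / g = 40.0011² × sin(2 × 15°) / 9.8 = 1600.09 × 0.5 / 9.8 = 81.6372 m
R = 81.6372 m / 0.01 = 8164 cm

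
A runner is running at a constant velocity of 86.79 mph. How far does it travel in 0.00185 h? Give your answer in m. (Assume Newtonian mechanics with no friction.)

v = 86.79 mph × 0.44704 = 38.7986 m/s
t = 0.00185 h × 3600.0 = 6.66 s
d = v × t = 38.7986 × 6.66 = 258.4 m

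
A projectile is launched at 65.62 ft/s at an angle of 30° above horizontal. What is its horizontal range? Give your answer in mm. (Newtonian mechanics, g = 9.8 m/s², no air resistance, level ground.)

v₀ = 65.62 ft/s × 0.3048 = 20.001 m/s
R = v₀² × sin(2θ) / g = 20.001² × sin(2 × 30°) / 9.8 = 400.04 × 0.866025 / 9.8 = 35.3515 m
R = 35.3515 m / 0.001 = 35350 mm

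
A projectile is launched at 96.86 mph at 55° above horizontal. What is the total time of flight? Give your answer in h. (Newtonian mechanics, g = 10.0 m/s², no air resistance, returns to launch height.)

v₀ = 96.86 mph × 0.44704 = 43.3003 m/s
T = 2 × v₀ × sin(θ) / g = 2 × 43.3003 × sin(55°) / 10.0 = 2 × 43.3003 × 0.819152 / 10.0 = 7.09391 s
T = 7.09391 s / 3600.0 = 0.001971 h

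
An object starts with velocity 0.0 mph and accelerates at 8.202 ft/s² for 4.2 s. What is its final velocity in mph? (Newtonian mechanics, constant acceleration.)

v₀ = 0.0 mph × 0.44704 = 0.0 m/s
a = 8.202 ft/s² × 0.3048 = 2.49997 m/s²
v = v₀ + a × t = 0.0 + 2.49997 × 4.2 = 10.4999 m/s
v = 10.4999 m/s / 0.44704 = 23.49 mph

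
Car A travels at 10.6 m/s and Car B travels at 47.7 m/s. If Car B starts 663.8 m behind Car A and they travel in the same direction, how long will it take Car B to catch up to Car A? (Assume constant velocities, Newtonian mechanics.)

Relative speed: v_rel = 47.7 - 10.6 = 37.1 m/s
Time to catch: t = d₀/v_rel = 663.8/37.1 = 17.89 s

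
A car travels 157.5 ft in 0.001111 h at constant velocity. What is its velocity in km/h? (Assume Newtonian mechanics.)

d = 157.5 ft × 0.3048 = 48.006 m
t = 0.001111 h × 3600.0 = 3.9996 s
v = d / t = 48.006 / 3.9996 = 12.0027 m/s
v = 12.0027 m/s / 0.2777777777777778 = 43.21 km/h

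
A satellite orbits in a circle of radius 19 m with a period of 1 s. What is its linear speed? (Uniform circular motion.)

v = 2πr/T = 2π×19/1 = 119.38 m/s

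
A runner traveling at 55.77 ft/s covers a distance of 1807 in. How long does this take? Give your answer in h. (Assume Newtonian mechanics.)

d = 1807 in × 0.0254 = 45.8978 m
v = 55.77 ft/s × 0.3048 = 16.9987 m/s
t = d / v = 45.8978 / 16.9987 = 2.70008 s
t = 2.70008 s / 3600.0 = 0.00075 h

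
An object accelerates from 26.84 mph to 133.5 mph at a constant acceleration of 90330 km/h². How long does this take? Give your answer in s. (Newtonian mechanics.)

v₀ = 26.84 mph × 0.44704 = 11.9986 m/s
v = 133.5 mph × 0.44704 = 59.6798 m/s
a = 90330 km/h² × 7.716049382716049e-05 = 6.96991 m/s²
t = (v - v₀) / a = (59.6798 - 11.9986) / 6.96991 = 6.841 s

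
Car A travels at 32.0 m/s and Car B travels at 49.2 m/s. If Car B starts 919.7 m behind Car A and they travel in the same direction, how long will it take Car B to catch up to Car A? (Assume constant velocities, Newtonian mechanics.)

Relative speed: v_rel = 49.2 - 32.0 = 17.2 m/s
Time to catch: t = d₀/v_rel = 919.7/17.2 = 53.47 s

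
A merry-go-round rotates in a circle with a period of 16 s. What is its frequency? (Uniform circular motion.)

f = 1/T = 1/16 = 0.0625 Hz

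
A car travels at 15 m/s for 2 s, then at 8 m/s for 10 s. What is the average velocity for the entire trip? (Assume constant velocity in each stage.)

d₁ = v₁t₁ = 15 × 2 = 30 m
d₂ = v₂t₂ = 8 × 10 = 80 m
d_total = 110 m, t_total = 12 s
v_avg = d_total/t_total = 110/12 = 9.17 m/s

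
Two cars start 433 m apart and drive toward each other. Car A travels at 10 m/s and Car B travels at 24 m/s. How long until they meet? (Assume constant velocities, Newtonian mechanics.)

Combined speed: v_combined = 10 + 24 = 34 m/s
Time to meet: t = d/v_combined = 433/34 = 12.74 s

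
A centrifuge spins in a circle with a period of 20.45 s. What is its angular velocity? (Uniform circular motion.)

ω = 2π/T = 2π/20.45 = 0.3072 rad/s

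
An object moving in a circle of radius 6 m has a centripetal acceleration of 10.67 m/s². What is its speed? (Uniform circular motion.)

v = √(a_c × r) = √(10.67 × 6) = 8.0 m/s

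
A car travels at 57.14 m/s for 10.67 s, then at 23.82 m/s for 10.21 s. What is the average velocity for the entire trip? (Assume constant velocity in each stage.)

d₁ = v₁t₁ = 57.14 × 10.67 = 609.6838 m
d₂ = v₂t₂ = 23.82 × 10.21 = 243.2022 m
d_total = 852.886 m, t_total = 20.88 s
v_avg = d_total/t_total = 852.886/20.88 = 40.85 m/s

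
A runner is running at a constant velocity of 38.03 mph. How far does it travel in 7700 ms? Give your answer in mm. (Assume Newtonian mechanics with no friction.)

v = 38.03 mph × 0.44704 = 17.0009 m/s
t = 7700 ms × 0.001 = 7.7 s
d = v × t = 17.0009 × 7.7 = 130.907 m
d = 130.907 m / 0.001 = 130900 mm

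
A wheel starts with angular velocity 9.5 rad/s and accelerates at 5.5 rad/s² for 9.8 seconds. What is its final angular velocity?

ω = ω₀ + αt = 9.5 + 5.5 × 9.8 = 63.4 rad/s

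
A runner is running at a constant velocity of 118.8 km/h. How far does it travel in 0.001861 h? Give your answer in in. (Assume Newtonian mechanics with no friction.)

v = 118.8 km/h × 0.2777777777777778 = 33.0 m/s
t = 0.001861 h × 3600.0 = 6.6996 s
d = v × t = 33.0 × 6.6996 = 221.087 m
d = 221.087 m / 0.0254 = 8704 in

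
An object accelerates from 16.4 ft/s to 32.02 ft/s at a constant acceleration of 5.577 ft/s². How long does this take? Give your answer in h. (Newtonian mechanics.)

v₀ = 16.4 ft/s × 0.3048 = 4.99872 m/s
v = 32.02 ft/s × 0.3048 = 9.7597 m/s
a = 5.577 ft/s² × 0.3048 = 1.69987 m/s²
t = (v - v₀) / a = (9.7597 - 4.99872) / 1.69987 = 2.80079 s
t = 2.80079 s / 3600.0 = 0.000778 h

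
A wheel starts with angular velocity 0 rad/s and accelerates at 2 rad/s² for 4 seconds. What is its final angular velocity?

ω = ω₀ + αt = 0 + 2 × 4 = 8 rad/s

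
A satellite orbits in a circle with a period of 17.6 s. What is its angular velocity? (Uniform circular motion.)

ω = 2π/T = 2π/17.6 = 0.357 rad/s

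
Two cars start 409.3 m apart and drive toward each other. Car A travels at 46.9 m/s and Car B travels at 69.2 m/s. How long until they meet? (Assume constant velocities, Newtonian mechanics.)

Combined speed: v_combined = 46.9 + 69.2 = 116.1 m/s
Time to meet: t = d/v_combined = 409.3/116.1 = 3.53 s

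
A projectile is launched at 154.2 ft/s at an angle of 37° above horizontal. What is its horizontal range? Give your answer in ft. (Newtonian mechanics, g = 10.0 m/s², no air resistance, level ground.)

v₀ = 154.2 ft/s × 0.3048 = 47.0002 m/s
R = v₀² × sin(2θ) / g = 47.0002² × sin(2 × 37°) / 10.0 = 2209.02 × 0.961262 / 10.0 = 212.345 m
R = 212.345 m / 0.3048 = 696.7 ft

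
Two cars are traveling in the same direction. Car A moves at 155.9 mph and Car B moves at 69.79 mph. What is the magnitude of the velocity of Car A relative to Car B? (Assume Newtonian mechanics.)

v_rel = |v_A - v_B| = |155.9 - 69.79| = 86.11 mph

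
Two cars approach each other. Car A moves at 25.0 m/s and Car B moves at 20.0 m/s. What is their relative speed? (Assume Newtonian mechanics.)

v_rel = v_A + v_B = 25.0 + 20.0 = 45.0 m/s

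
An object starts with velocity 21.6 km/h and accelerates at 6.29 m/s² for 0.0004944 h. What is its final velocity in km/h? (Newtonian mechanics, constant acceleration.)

v₀ = 21.6 km/h × 0.2777777777777778 = 6.0 m/s
t = 0.0004944 h × 3600.0 = 1.77984 s
v = v₀ + a × t = 6.0 + 6.29 × 1.77984 = 17.1952 m/s
v = 17.1952 m/s / 0.2777777777777778 = 61.9 km/h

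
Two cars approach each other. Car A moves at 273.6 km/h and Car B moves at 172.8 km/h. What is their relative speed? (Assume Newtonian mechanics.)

v_rel = v_A + v_B = 273.6 + 172.8 = 446.4 km/h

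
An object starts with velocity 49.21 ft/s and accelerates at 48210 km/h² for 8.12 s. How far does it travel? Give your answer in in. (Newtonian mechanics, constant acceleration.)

v₀ = 49.21 ft/s × 0.3048 = 14.9992 m/s
a = 48210 km/h² × 7.716049382716049e-05 = 3.71991 m/s²
d = v₀ × t + ½ × a × t² = 14.9992 × 8.12 + 0.5 × 3.71991 × 8.12² = 244.429 m
d = 244.429 m / 0.0254 = 9623 in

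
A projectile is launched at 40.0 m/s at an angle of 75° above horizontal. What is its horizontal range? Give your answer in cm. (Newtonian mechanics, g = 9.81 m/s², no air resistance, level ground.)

R = v₀² × sin(2θ) / g = 40.0² × sin(2 × 75°) / 9.81 = 1600.0 × 0.5 / 9.81 = 81.5494 m
R = 81.5494 m / 0.01 = 8155 cm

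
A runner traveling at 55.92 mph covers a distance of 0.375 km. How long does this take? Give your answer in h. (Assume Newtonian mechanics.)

d = 0.375 km × 1000.0 = 375.0 m
v = 55.92 mph × 0.44704 = 24.9985 m/s
t = d / v = 375.0 / 24.9985 = 15.0009 s
t = 15.0009 s / 3600.0 = 0.004167 h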